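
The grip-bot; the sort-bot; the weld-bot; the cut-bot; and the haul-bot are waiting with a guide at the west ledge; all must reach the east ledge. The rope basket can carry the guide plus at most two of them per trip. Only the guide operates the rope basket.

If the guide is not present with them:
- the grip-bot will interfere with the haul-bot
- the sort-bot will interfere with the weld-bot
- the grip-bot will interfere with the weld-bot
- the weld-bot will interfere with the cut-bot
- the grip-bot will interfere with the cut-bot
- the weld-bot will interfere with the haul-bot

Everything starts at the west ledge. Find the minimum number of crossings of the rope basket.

7

Counting alone: the guide can take at most 2 across per trip to the east ledge, so moving all 5 needs at least 3 loaded trips out, with a return between consecutive ones — at least 5 crossings.
The safety rule pushes this higher. Following every safe sequence of crossings, the most of the 5 that can be at the east ledge as the rope basket arrives there on crossing 5 is 4 — never all 5.
So no plan with fewer than 7 crossings exists, and this one achieves 7:
1. Guide goes to the east ledge with the grip-bot and the weld-bot.  [the west ledge: the cut-bot, the haul-bot, the sort-bot | the east ledge: the grip-bot, the weld-bot]
2. Guide goes back to the west ledge with the grip-bot.  [the west ledge: the cut-bot, the grip-bot, the haul-bot, the sort-bot | the east ledge: the weld-bot]
3. Guide goes to the east ledge with the grip-bot and the sort-bot.  [the west ledge: the cut-bot, the haul-bot | the east ledge: the grip-bot, the sort-bot, the weld-bot]
4. Guide goes back to the west ledge with the weld-bot.  [the west ledge: the cut-bot, the haul-bot, the weld-bot | the east ledge: the grip-bot, the sort-bot]
5. Guide goes to the east ledge with the cut-bot and the haul-bot.  [the west ledge: the weld-bot | the east ledge: the cut-bot, the grip-bot, the haul-bot, the sort-bot]
6. Guide goes back to the west ledge with the grip-bot.  [the west ledge: the grip-bot, the weld-bot | the east ledge: the cut-bot, the haul-bot, the sort-bot]
7. Guide goes to the east ledge with the grip-bot and the weld-bot.  [the west ledge: — | the east ledge: the cut-bot, the grip-bot, the haul-bot, the sort-bot, the weld-bot]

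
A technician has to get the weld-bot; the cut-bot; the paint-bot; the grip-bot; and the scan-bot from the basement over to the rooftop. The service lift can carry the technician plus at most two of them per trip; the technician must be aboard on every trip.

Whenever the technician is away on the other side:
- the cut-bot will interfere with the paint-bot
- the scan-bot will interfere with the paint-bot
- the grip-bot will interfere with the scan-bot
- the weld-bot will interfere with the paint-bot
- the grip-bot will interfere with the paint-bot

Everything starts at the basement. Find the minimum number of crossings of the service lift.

Counting alone: the technician can take at most 2 across per trip to the rooftop, so moving all 5 needs at least 3 loaded trips out, with a return between consecutive ones — at least 5 crossings.
The safety rule pushes this higher. Following every safe sequence of crossings, the most of the 5 that can be at the rooftop as the service lift arrives there on crossing 5 is 4 — never all 5.
So no plan with fewer than 7 crossings exists, and this one achieves 7:
1. Technician goes to the rooftop with the grip-bot and the paint-bot.  [the basement: the cut-bot, the scan-bot, the weld-bot | the rooftop: the grip-bot, the paint-bot]
2. Technician goes back to the basement with the paint-bot.  [the basement: the cut-bot, the paint-bot, the scan-bot, the weld-bot | the rooftop: the grip-bot]
3. Technician goes to the rooftop with the paint-bot and the weld-bot.  [the basement: the cut-bot, the scan-bot | the rooftop: the grip-bot, the paint-bot, the weld-bot]
4. Technician goes back to the basement with the paint-bot.  [the basement: the cut-bot, the paint-bot, the scan-bot | the rooftop: the grip-bot, the weld-bot]
5. Technician goes to the rooftop with the cut-bot and the paint-bot.  [the basement: the scan-bot | the rooftop: the cut-bot, the grip-bot, the paint-bot, the weld-bot]
6. Technician goes back to the basement with the paint-bot.  [the basement: the paint-bot, the scan-bot | the rooftop: the cut-bot, the grip-bot, the weld-bot]
7. Technician goes to the rooftop with the paint-bot and the scan-bot.  [the basement: — | the rooftop: the cut-bot, the grip-bot, the paint-bot, the scan-bot, the weld-bot]

7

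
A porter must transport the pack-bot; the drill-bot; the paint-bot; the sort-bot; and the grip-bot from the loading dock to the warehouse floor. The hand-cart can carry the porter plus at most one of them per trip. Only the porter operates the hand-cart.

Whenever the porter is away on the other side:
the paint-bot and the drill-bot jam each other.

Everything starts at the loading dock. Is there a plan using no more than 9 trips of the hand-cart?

Yes

Yes — this plan uses 9 crossings (≤ 9):
1. Porter goes to the warehouse floor with the drill-bot.  [the loading dock: the grip-bot, the pack-bot, the paint-bot, the sort-bot | the warehouse floor: the drill-bot]
2. Porter goes back to the loading dock alone.  [the loading dock: the grip-bot, the pack-bot, the paint-bot, the sort-bot | the warehouse floor: the drill-bot]
3. Porter goes to the warehouse floor with the pack-bot.  [the loading dock: the grip-bot, the paint-bot, the sort-bot | the warehouse floor: the drill-bot, the pack-bot]
4. Porter goes back to the loading dock alone.  [the loading dock: the grip-bot, the paint-bot, the sort-bot | the warehouse floor: the drill-bot, the pack-bot]
5. Porter goes to the warehouse floor with the sort-bot.  [the loading dock: the grip-bot, the paint-bot | the warehouse floor: the drill-bot, the pack-bot, the sort-bot]
6. Porter goes back to the loading dock alone.  [the loading dock: the grip-bot, the paint-bot | the warehouse floor: the drill-bot, the pack-bot, the sort-bot]
7. Porter goes to the warehouse floor with the grip-bot.  [the loading dock: the paint-bot | the warehouse floor: the drill-bot, the grip-bot, the pack-bot, the sort-bot]
8. Porter goes back to the loading dock alone.  [the loading dock: the paint-bot | the warehouse floor: the drill-bot, the grip-bot, the pack-bot, the sort-bot]
9. Porter goes to the warehouse floor with the paint-bot.  [the loading dock: — | the warehouse floor: the drill-bot, the grip-bot, the pack-bot, the paint-bot, the sort-bot]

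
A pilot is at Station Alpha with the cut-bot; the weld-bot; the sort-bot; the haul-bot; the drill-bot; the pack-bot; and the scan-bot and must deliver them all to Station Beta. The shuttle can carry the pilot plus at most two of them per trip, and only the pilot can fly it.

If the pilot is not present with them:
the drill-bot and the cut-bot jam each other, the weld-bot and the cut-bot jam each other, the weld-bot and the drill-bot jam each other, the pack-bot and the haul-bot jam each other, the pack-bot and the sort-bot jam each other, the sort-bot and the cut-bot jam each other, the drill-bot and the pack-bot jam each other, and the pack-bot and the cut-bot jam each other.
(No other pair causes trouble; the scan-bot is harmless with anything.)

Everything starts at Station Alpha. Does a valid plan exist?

Whatever the first load, the items left behind include a forbidden pair without the pilot. No opening move is safe, so no plan exists.

No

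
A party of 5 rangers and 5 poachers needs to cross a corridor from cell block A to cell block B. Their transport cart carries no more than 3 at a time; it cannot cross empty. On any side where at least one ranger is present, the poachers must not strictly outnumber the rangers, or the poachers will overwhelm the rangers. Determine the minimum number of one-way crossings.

Counting alone: each trip to cell block B takes at most 3 across and each return brings at least 1 back, so after t trips out (and t−1 returns) at most 3t − (t−1) of the 10 are across; that first reaches 10 at t = 5, so at least 9 crossings are needed.
The safety rule pushes this higher. Following every safe sequence of crossings, the most of the 10 that can be at cell block B as the transport cart arrives there on crossing 9 is 9 — never all 10.
So no plan with fewer than 11 crossings exists, and this one achieves 11:
1. 2 poachers → cell block B.  (cell block A: 5R 3P; cell block B: 0R 2P)
2. 1 poacher ← cell block A.  (cell block A: 5R 4P; cell block B: 0R 1P)
3. 3 poachers → cell block B.  (cell block A: 5R 1P; cell block B: 0R 4P)
4. 1 poacher ← cell block A.  (cell block A: 5R 2P; cell block B: 0R 3P)
5. 3 rangers → cell block B.  (cell block A: 2R 2P; cell block B: 3R 3P)
6. 1 ranger and 1 poacher ← cell block A.  (cell block A: 3R 3P; cell block B: 2R 2P)
7. 3 rangers → cell block B.  (cell block A: 0R 3P; cell block B: 5R 2P)
8. 1 poacher ← cell block A.  (cell block A: 0R 4P; cell block B: 5R 1P)
9. 2 poachers → cell block B.  (cell block A: 0R 2P; cell block B: 5R 3P)
10. 1 poacher ← cell block A.  (cell block A: 0R 3P; cell block B: 5R 2P)
11. 3 poachers → cell block B.  (cell block A: 0R 0P; cell block B: 5R 5P)

11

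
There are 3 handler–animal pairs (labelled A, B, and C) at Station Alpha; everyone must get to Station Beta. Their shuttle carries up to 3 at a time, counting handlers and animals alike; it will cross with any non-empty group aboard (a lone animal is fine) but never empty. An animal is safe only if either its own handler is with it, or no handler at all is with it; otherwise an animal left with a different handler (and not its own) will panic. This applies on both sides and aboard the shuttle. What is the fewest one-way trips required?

5

Counting alone: each trip to Station Beta takes at most 3 across and each return brings at least 1 back, so after t trips out (and t−1 returns) at most 3t − (t−1) of the 6 are across; that first reaches 6 at t = 3, so at least 5 crossings are needed.
The plan below uses exactly 5 crossings, so it is optimal:
1. animal A and handler A cross → Station Beta.
2. handler A crosses ← Station Alpha.
3. handler A, handler B, and handler C cross → Station Beta.
4. animal A crosses ← Station Alpha.
5. animal A, animal B, and animal C cross → Station Beta.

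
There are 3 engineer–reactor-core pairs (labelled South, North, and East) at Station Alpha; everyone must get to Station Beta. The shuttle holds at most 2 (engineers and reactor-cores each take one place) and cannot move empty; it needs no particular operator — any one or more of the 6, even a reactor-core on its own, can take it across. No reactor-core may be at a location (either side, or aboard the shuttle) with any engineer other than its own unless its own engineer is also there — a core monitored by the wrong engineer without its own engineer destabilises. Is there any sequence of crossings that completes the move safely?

1. engineer South and reactor-core South cross → Station Beta.
2. engineer South crosses ← Station Alpha.
3. reactor-core East and reactor-core North cross → Station Beta.
4. reactor-core South crosses ← Station Alpha.
5. engineer East and engineer North cross → Station Beta.
6. engineer North and reactor-core North cross ← Station Alpha.
7. engineer North and engineer South cross → Station Beta.
8. reactor-core East crosses ← Station Alpha.
9. reactor-core North and reactor-core South cross → Station Beta.
10. engineer East crosses ← Station Alpha.
11. engineer East and reactor-core East cross → Station Beta.

Yes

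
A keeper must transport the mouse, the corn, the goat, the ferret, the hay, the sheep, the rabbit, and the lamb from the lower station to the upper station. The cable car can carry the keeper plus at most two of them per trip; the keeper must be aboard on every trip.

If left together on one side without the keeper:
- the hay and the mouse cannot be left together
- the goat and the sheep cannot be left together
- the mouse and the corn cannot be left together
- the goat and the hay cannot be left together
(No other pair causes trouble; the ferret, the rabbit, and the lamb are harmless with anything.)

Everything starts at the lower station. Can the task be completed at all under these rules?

Yes

1. Keeper goes to the upper station with the goat and the mouse.
2. Keeper goes back to the lower station alone.
3. Keeper goes to the upper station with the corn and the ferret.
4. Keeper goes back to the lower station with the mouse.
5. Keeper goes to the upper station with the hay and the sheep.
6. Keeper goes back to the lower station with the goat.
7. Keeper goes to the upper station with the lamb and the rabbit.
8. Keeper goes back to the lower station alone.
9. Keeper goes to the upper station with the goat and the mouse.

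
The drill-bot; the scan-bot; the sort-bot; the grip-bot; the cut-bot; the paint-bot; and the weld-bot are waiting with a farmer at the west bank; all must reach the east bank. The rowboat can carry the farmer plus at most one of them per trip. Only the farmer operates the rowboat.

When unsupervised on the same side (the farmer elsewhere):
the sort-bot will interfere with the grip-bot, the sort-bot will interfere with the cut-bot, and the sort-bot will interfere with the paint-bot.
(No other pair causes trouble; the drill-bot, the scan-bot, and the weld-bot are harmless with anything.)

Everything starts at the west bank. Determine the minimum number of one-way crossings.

impossible

Following every safe sequence of crossings from the start, the most of the 7 that can be at the east bank as the rowboat arrives there on crossings 1, 3, 5, 7, 9 is 1, 2, 3, 4, 5 respectively; the best ever achieved is 5 of 7.
From crossing 11 on, no configuration arises that was not already reachable earlier: only 72 distinct safe configurations (who is on which side, and where the rowboat is) can ever be reached, none of them has everyone across, and every continuation just revisits them. So no valid plan exists.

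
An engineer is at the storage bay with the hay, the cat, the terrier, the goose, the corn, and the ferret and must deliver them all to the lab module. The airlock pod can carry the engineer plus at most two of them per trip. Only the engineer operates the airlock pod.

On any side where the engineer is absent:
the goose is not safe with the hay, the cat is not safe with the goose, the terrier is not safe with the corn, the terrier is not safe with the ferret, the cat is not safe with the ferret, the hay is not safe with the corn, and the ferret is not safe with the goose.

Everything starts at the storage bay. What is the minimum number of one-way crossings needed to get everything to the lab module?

Whatever the first load, the items left behind include a forbidden pair without the engineer. No opening move is safe, so no plan exists.

impossible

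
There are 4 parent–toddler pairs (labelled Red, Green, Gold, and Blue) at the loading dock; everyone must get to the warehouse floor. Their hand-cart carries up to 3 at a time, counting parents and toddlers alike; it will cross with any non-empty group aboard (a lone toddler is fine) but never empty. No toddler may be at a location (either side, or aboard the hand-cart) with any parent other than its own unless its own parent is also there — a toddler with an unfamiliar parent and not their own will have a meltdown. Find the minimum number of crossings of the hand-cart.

9

Counting alone: each trip to the warehouse floor takes at most 3 across and each return brings at least 1 back, so after t trips out (and t−1 returns) at most 3t − (t−1) of the 8 are across; that first reaches 8 at t = 4, so at least 7 crossings are needed.
The safety rule pushes this higher. Following every safe sequence of crossings, the most of the 8 that can be at the warehouse floor as the hand-cart arrives there on crossing 7 is 7 — never all 8.
So no plan with fewer than 9 crossings exists, and this one achieves 9:
1. parent Red and toddler Red cross → the warehouse floor.
2. parent Red crosses ← the loading dock.
3. parent Green, parent Red, and toddler Green cross → the warehouse floor.
4. parent Red and toddler Red cross ← the loading dock.
5. parent Blue, parent Gold, and parent Red cross → the warehouse floor.
6. toddler Green crosses ← the loading dock.
7. toddler Green and toddler Red cross → the warehouse floor.
8. toddler Red crosses ← the loading dock.
9. toddler Blue, toddler Gold, and toddler Red cross → the warehouse floor.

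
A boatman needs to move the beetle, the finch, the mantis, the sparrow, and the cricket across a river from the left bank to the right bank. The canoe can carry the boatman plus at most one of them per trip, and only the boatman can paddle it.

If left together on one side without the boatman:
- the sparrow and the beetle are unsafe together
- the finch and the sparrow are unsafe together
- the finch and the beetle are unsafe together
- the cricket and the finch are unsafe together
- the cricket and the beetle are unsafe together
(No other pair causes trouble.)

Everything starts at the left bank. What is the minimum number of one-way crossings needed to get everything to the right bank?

impossible

Whatever the first load, the items left behind include a forbidden pair without the boatman. No opening move is safe, so no plan exists.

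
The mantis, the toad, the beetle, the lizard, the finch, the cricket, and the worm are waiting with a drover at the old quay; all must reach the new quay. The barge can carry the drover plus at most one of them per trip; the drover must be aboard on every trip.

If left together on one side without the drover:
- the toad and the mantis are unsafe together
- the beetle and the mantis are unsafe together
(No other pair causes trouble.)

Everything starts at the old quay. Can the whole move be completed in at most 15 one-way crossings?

Yes

Yes — this plan uses 15 crossings (≤ 15):
1. Drover goes to the new quay with the mantis.  [the old quay: the beetle, the cricket, the finch, the lizard, the toad, the worm | the new quay: the mantis]
2. Drover goes back to the old quay alone.  [the old quay: the beetle, the cricket, the finch, the lizard, the toad, the worm | the new quay: the mantis]
3. Drover goes to the new quay with the toad.  [the old quay: the beetle, the cricket, the finch, the lizard, the worm | the new quay: the mantis, the toad]
4. Drover goes back to the old quay with the mantis.  [the old quay: the beetle, the cricket, the finch, the lizard, the mantis, the worm | the new quay: the toad]
5. Drover goes to the new quay with the beetle.  [the old quay: the cricket, the finch, the lizard, the mantis, the worm | the new quay: the beetle, the toad]
6. Drover goes back to the old quay alone.  [the old quay: the cricket, the finch, the lizard, the mantis, the worm | the new quay: the beetle, the toad]
7. Drover goes to the new quay with the lizard.  [the old quay: the cricket, the finch, the mantis, the worm | the new quay: the beetle, the lizard, the toad]
8. Drover goes back to the old quay alone.  [the old quay: the cricket, the finch, the mantis, the worm | the new quay: the beetle, the lizard, the toad]
9. Drover goes to the new quay with the finch.  [the old quay: the cricket, the mantis, the worm | the new quay: the beetle, the finch, the lizard, the toad]
10. Drover goes back to the old quay alone.  [the old quay: the cricket, the mantis, the worm | the new quay: the beetle, the finch, the lizard, the toad]
11. Drover goes to the new quay with the cricket.  [the old quay: the mantis, the worm | the new quay: the beetle, the cricket, the finch, the lizard, the toad]
12. Drover goes back to the old quay alone.  [the old quay: the mantis, the worm | the new quay: the beetle, the cricket, the finch, the lizard, the toad]
13. Drover goes to the new quay with the worm.  [the old quay: the mantis | the new quay: the beetle, the cricket, the finch, the lizard, the toad, the worm]
14. Drover goes back to the old quay alone.  [the old quay: the mantis | the new quay: the beetle, the cricket, the finch, the lizard, the toad, the worm]
15. Drover goes to the new quay with the mantis.  [the old quay: — | the new quay: the beetle, the cricket, the finch, the lizard, the mantis, the toad, the worm]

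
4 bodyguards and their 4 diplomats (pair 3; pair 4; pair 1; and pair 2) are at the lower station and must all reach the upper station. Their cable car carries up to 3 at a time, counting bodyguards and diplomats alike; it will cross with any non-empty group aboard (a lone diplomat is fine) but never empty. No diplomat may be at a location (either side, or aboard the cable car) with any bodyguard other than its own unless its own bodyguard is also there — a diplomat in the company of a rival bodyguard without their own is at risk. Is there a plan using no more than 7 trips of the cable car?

Counting alone: each trip to the upper station takes at most 3 across and each return brings at least 1 back, so after t trips out (and t−1 returns) at most 3t − (t−1) of the 8 are across; that first reaches 8 at t = 4, so at least 7 crossings are needed.
The safety rule pushes this higher. Following every safe sequence of crossings, the most of the 8 that can be at the upper station as the cable car arrives there on crossing 7 is 7 — never all 8.
So the move cannot be finished within 7 crossings. (The shortest complete plan takes 9:)
1. bodyguard 3 and diplomat 3 cross → the upper station.
2. bodyguard 3 crosses ← the lower station.
3. bodyguard 3, bodyguard 4, and diplomat 4 cross → the upper station.
4. bodyguard 3 and diplomat 3 cross ← the lower station.
5. bodyguard 1, bodyguard 2, and bodyguard 3 cross → the upper station.
6. diplomat 4 crosses ← the lower station.
7. diplomat 3 and diplomat 4 cross → the upper station.
8. diplomat 3 crosses ← the lower station.
9. diplomat 1, diplomat 2, and diplomat 3 cross → the upper station.

No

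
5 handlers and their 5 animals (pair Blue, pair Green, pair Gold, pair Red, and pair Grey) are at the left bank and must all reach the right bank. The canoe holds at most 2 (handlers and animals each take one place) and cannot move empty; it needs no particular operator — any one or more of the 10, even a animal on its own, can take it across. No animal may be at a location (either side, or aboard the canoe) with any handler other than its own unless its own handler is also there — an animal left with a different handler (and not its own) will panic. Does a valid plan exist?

Following every safe sequence of crossings from the start, the most of the 10 that can be at the right bank as the canoe arrives there on crossings 1, 3, 5, 7 is 2, 3, 4, 5 respectively; the best ever achieved is 5 of 10.
From crossing 9 on, no configuration arises that was not already reachable earlier: only 82 distinct safe configurations (who is on which side, and where the canoe is) can ever be reached, none of them has everyone across, and every continuation just revisits them. So no valid plan exists.

No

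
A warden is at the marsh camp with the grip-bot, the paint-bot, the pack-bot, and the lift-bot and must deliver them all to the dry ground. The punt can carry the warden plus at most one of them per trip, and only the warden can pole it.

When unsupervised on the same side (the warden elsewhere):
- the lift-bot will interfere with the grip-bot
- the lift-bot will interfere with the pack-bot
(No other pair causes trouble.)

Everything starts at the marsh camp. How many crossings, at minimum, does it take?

Counting alone: the warden can take at most 1 across per trip to the dry ground, so moving all 4 needs at least 4 loaded trips out, with a return between consecutive ones — at least 7 crossings.
The safety rule pushes this higher. Following every safe sequence of crossings, the most of the 4 that can be at the dry ground as the punt arrives there on crossing 7 is 3 — never all 4.
So no plan with fewer than 9 crossings exists, and this one achieves 9:
1. Warden goes to the dry ground with the lift-bot.
2. Warden goes back to the marsh camp alone.
3. Warden goes to the dry ground with the grip-bot.
4. Warden goes back to the marsh camp with the lift-bot.
5. Warden goes to the dry ground with the pack-bot.
6. Warden goes back to the marsh camp alone.
7. Warden goes to the dry ground with the paint-bot.
8. Warden goes back to the marsh camp alone.
9. Warden goes to the dry ground with the lift-bot.

9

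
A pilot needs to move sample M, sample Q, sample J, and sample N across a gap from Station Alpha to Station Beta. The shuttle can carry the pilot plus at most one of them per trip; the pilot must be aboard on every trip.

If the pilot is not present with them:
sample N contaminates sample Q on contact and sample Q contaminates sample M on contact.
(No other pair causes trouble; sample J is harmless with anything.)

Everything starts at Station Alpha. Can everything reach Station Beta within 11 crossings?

Yes

Yes — this plan uses 9 crossings (≤ 11):
1. Pilot goes to Station Beta with sample Q.
2. Pilot goes back to Station Alpha alone.
3. Pilot goes to Station Beta with sample M.
4. Pilot goes back to Station Alpha with sample Q.
5. Pilot goes to Station Beta with sample N.
6. Pilot goes back to Station Alpha alone.
7. Pilot goes to Station Beta with sample J.
8. Pilot goes back to Station Alpha alone.
9. Pilot goes to Station Beta with sample Q.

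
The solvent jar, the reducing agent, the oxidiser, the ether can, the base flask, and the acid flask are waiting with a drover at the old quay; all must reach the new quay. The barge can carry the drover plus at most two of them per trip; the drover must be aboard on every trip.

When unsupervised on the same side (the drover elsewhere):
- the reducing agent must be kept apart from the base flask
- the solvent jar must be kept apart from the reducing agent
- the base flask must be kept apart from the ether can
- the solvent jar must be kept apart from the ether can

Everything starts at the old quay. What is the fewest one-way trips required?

5

Counting alone: the drover can take at most 2 across per trip to the new quay, so moving all 6 needs at least 3 loaded trips out, with a return between consecutive ones — at least 5 crossings.
The plan below uses exactly 5 crossings, so it is optimal:
1. Drover goes to the new quay with the base flask and the solvent jar.
2. Drover goes back to the old quay alone.
3. Drover goes to the new quay with the acid flask and the oxidiser.
4. Drover goes back to the old quay alone.
5. Drover goes to the new quay with the ether can and the reducing agent.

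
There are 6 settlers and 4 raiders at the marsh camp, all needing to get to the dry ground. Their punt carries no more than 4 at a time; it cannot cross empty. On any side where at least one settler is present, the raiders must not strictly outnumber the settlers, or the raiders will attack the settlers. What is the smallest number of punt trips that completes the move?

Counting alone: each trip to the dry ground takes at most 4 across and each return brings at least 1 back, so after t trips out (and t−1 returns) at most 4t − (t−1) of the 10 are across; that first reaches 10 at t = 3, so at least 5 crossings are needed.
The plan below uses exactly 5 crossings, so it is optimal:
1. 4 raiders → the dry ground.  (the marsh camp: 6S 0R; the dry ground: 0S 4R)
2. 1 raider ← the marsh camp.  (the marsh camp: 6S 1R; the dry ground: 0S 3R)
3. 4 settlers → the dry ground.  (the marsh camp: 2S 1R; the dry ground: 4S 3R)
4. 1 raider ← the marsh camp.  (the marsh camp: 2S 2R; the dry ground: 4S 2R)
5. 2 settlers and 2 raiders → the dry ground.  (the marsh camp: 0S 0R; the dry ground: 6S 4R)

5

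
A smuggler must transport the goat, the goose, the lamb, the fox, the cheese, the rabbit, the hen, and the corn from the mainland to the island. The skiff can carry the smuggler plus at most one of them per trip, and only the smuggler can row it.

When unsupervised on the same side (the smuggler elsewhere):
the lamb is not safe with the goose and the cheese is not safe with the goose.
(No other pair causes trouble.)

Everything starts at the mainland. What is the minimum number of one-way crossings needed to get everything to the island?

Counting alone: the smuggler can take at most 1 across per trip to the island, so moving all 8 needs at least 8 loaded trips out, with a return between consecutive ones — at least 15 crossings.
The safety rule pushes this higher. Following every safe sequence of crossings, the most of the 8 that can be at the island as the skiff arrives there on crossing 15 is 7 — never all 8.
So no plan with fewer than 17 crossings exists, and this one achieves 17:
1. Smuggler goes to the island with the goose.  [the mainland: the cheese, the corn, the fox, the goat, the hen, the lamb, the rabbit | the island: the goose]
2. Smuggler goes back to the mainland alone.  [the mainland: the cheese, the corn, the fox, the goat, the hen, the lamb, the rabbit | the island: the goose]
3. Smuggler goes to the island with the goat.  [the mainland: the cheese, the corn, the fox, the hen, the lamb, the rabbit | the island: the goat, the goose]
4. Smuggler goes back to the mainland alone.  [the mainland: the cheese, the corn, the fox, the hen, the lamb, the rabbit | the island: the goat, the goose]
5. Smuggler goes to the island with the lamb.  [the mainland: the cheese, the corn, the fox, the hen, the rabbit | the island: the goat, the goose, the lamb]
6. Smuggler goes back to the mainland with the goose.  [the mainland: the cheese, the corn, the fox, the goose, the hen, the rabbit | the island: the goat, the lamb]
7. Smuggler goes to the island with the cheese.  [the mainland: the corn, the fox, the goose, the hen, the rabbit | the island: the cheese, the goat, the lamb]
8. Smuggler goes back to the mainland alone.  [the mainland: the corn, the fox, the goose, the hen, the rabbit | the island: the cheese, the goat, the lamb]
9. Smuggler goes to the island with the fox.  [the mainland: the corn, the goose, the hen, the rabbit | the island: the cheese, the fox, the goat, the lamb]
10. Smuggler goes back to the mainland alone.  [the mainland: the corn, the goose, the hen, the rabbit | the island: the cheese, the fox, the goat, the lamb]
11. Smuggler goes to the island with the rabbit.  [the mainland: the corn, the goose, the hen | the island: the cheese, the fox, the goat, the lamb, the rabbit]
12. Smuggler goes back to the mainland alone.  [the mainland: the corn, the goose, the hen | the island: the cheese, the fox, the goat, the lamb, the rabbit]
13. Smuggler goes to the island with the hen.  [the mainland: the corn, the goose | the island: the cheese, the fox, the goat, the hen, the lamb, the rabbit]
14. Smuggler goes back to the mainland alone.  [the mainland: the corn, the goose | the island: the cheese, the fox, the goat, the hen, the lamb, the rabbit]
15. Smuggler goes to the island with the corn.  [the mainland: the goose | the island: the cheese, the corn, the fox, the goat, the hen, the lamb, the rabbit]
16. Smuggler goes back to the mainland alone.  [the mainland: the goose | the island: the cheese, the corn, the fox, the goat, the hen, the lamb, the rabbit]
17. Smuggler goes to the island with the goose.  [the mainland: — | the island: the cheese, the corn, the fox, the goat, the goose, the hen, the lamb, the rabbit]

17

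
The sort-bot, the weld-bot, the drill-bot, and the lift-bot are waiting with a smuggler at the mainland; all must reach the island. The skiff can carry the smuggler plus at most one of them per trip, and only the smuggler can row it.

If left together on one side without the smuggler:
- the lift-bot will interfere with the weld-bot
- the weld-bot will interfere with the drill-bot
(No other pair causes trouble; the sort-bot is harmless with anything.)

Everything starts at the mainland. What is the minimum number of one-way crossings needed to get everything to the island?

Counting alone: the smuggler can take at most 1 across per trip to the island, so moving all 4 needs at least 4 loaded trips out, with a return between consecutive ones — at least 7 crossings.
The safety rule pushes this higher. Following every safe sequence of crossings, the most of the 4 that can be at the island as the skiff arrives there on crossing 7 is 3 — never all 4.
So no plan with fewer than 9 crossings exists, and this one achieves 9:
1. Smuggler goes to the island with the weld-bot.  [the mainland: the drill-bot, the lift-bot, the sort-bot | the island: the weld-bot]
2. Smuggler goes back to the mainland alone.  [the mainland: the drill-bot, the lift-bot, the sort-bot | the island: the weld-bot]
3. Smuggler goes to the island with the sort-bot.  [the mainland: the drill-bot, the lift-bot | the island: the sort-bot, the weld-bot]
4. Smuggler goes back to the mainland alone.  [the mainland: the drill-bot, the lift-bot | the island: the sort-bot, the weld-bot]
5. Smuggler goes to the island with the drill-bot.  [the mainland: the lift-bot | the island: the drill-bot, the sort-bot, the weld-bot]
6. Smuggler goes back to the mainland with the weld-bot.  [the mainland: the lift-bot, the weld-bot | the island: the drill-bot, the sort-bot]
7. Smuggler goes to the island with the lift-bot.  [the mainland: the weld-bot | the island: the drill-bot, the lift-bot, the sort-bot]
8. Smuggler goes back to the mainland alone.  [the mainland: the weld-bot | the island: the drill-bot, the lift-bot, the sort-bot]
9. Smuggler goes to the island with the weld-bot.  [the mainland: — | the island: the drill-bot, the lift-bot, the sort-bot, the weld-bot]

9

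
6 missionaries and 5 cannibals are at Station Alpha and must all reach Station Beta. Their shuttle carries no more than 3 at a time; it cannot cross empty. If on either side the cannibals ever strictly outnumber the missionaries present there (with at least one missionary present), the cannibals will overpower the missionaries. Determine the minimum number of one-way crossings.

Counting alone: each trip to Station Beta takes at most 3 across and each return brings at least 1 back, so after t trips out (and t−1 returns) at most 3t − (t−1) of the 11 are across; that first reaches 11 at t = 5, so at least 9 crossings are needed.
The plan below uses exactly 9 crossings, so it is optimal:
1. 3 cannibals → Station Beta.  (Station Alpha: 6M 2C; Station Beta: 0M 3C)
2. 1 cannibal ← Station Alpha.  (Station Alpha: 6M 3C; Station Beta: 0M 2C)
3. 3 missionaries → Station Beta.  (Station Alpha: 3M 3C; Station Beta: 3M 2C)
4. 1 missionary ← Station Alpha.  (Station Alpha: 4M 3C; Station Beta: 2M 2C)
5. 2 missionaries and 1 cannibal → Station Beta.  (Station Alpha: 2M 2C; Station Beta: 4M 3C)
6. 1 missionary ← Station Alpha.  (Station Alpha: 3M 2C; Station Beta: 3M 3C)
7. 2 missionaries and 1 cannibal → Station Beta.  (Station Alpha: 1M 1C; Station Beta: 5M 4C)
8. 1 missionary ← Station Alpha.  (Station Alpha: 2M 1C; Station Beta: 4M 4C)
9. 2 missionaries and 1 cannibal → Station Beta.  (Station Alpha: 0M 0C; Station Beta: 6M 5C)

9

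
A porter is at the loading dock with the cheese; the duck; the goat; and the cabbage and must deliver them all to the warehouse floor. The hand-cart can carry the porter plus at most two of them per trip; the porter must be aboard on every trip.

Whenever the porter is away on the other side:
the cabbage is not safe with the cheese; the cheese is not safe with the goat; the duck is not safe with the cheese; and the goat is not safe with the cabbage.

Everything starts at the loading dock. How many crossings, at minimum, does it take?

Counting alone: the porter can take at most 2 across per trip to the warehouse floor, so moving all 4 needs at least 2 loaded trips out, with a return between consecutive ones — at least 3 crossings.
The safety rule pushes this higher. Following every safe sequence of crossings, the most of the 4 that can be at the warehouse floor as the hand-cart arrives there on crossing 3 is 3 — never all 4.
So no plan with fewer than 5 crossings exists, and this one achieves 5:
1. Porter goes to the warehouse floor with the cheese and the goat.
2. Porter goes back to the loading dock with the cheese.
3. Porter goes to the warehouse floor with the cheese and the duck.
4. Porter goes back to the loading dock with the cheese.
5. Porter goes to the warehouse floor with the cabbage and the cheese.

5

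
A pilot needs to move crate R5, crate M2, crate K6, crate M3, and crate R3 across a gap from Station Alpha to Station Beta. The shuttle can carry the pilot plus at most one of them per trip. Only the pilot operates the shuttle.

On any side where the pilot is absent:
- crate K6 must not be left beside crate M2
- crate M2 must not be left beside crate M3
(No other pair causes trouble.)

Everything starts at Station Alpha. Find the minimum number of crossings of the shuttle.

Counting alone: the pilot can take at most 1 across per trip to Station Beta, so moving all 5 needs at least 5 loaded trips out, with a return between consecutive ones — at least 9 crossings.
The safety rule pushes this higher. Following every safe sequence of crossings, the most of the 5 that can be at Station Beta as the shuttle arrives there on crossing 9 is 4 — never all 5.
So no plan with fewer than 11 crossings exists, and this one achieves 11:
1. Pilot goes to Station Beta with crate M2.
2. Pilot goes back to Station Alpha alone.
3. Pilot goes to Station Beta with crate R5.
4. Pilot goes back to Station Alpha alone.
5. Pilot goes to Station Beta with crate K6.
6. Pilot goes back to Station Alpha with crate M2.
7. Pilot goes to Station Beta with crate M3.
8. Pilot goes back to Station Alpha alone.
9. Pilot goes to Station Beta with crate R3.
10. Pilot goes back to Station Alpha alone.
11. Pilot goes to Station Beta with crate M2.

11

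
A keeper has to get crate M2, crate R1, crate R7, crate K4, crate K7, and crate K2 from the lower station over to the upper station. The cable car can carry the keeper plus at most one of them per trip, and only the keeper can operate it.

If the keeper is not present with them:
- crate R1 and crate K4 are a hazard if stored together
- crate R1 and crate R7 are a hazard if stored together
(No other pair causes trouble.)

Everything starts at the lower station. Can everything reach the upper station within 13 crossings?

Yes — this plan uses 13 crossings (≤ 13):
1. Keeper goes to the upper station with crate R1.  [the lower station: crate K2, crate K4, crate K7, crate M2, crate R7 | the upper station: crate R1]
2. Keeper goes back to the lower station alone.  [the lower station: crate K2, crate K4, crate K7, crate M2, crate R7 | the upper station: crate R1]
3. Keeper goes to the upper station with crate M2.  [the lower station: crate K2, crate K4, crate K7, crate R7 | the upper station: crate M2, crate R1]
4. Keeper goes back to the lower station alone.  [the lower station: crate K2, crate K4, crate K7, crate R7 | the upper station: crate M2, crate R1]
5. Keeper goes to the upper station with crate R7.  [the lower station: crate K2, crate K4, crate K7 | the upper station: crate M2, crate R1, crate R7]
6. Keeper goes back to the lower station with crate R1.  [the lower station: crate K2, crate K4, crate K7, crate R1 | the upper station: crate M2, crate R7]
7. Keeper goes to the upper station with crate K4.  [the lower station: crate K2, crate K7, crate R1 | the upper station: crate K4, crate M2, crate R7]
8. Keeper goes back to the lower station alone.  [the lower station: crate K2, crate K7, crate R1 | the upper station: crate K4, crate M2, crate R7]
9. Keeper goes to the upper station with crate K7.  [the lower station: crate K2, crate R1 | the upper station: crate K4, crate K7, crate M2, crate R7]
10. Keeper goes back to the lower station alone.  [the lower station: crate K2, crate R1 | the upper station: crate K4, crate K7, crate M2, crate R7]
11. Keeper goes to the upper station with crate K2.  [the lower station: crate R1 | the upper station: crate K2, crate K4, crate K7, crate M2, crate R7]
12. Keeper goes back to the lower station alone.  [the lower station: crate R1 | the upper station: crate K2, crate K4, crate K7, crate M2, crate R7]
13. Keeper goes to the upper station with crate R1.  [the lower station: — | the upper station: crate K2, crate K4, crate K7, crate M2, crate R1, crate R7]

Yes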